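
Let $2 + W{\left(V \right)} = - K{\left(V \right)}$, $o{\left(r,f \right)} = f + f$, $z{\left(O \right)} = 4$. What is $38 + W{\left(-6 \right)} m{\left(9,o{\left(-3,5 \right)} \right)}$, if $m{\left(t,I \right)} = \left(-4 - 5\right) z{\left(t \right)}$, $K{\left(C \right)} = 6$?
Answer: $326$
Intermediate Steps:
$o{\left(r,f \right)} = 2 f$
$m{\left(t,I \right)} = -36$ ($m{\left(t,I \right)} = \left(-4 - 5\right) 4 = \left(-9\right) 4 = -36$)
$W{\left(V \right)} = -8$ ($W{\left(V \right)} = -2 - 6 = -8$)
$38 + W{\left(-6 \right)} m{\left(9,o{\left(-3,5 \right)} \right)} = 38 - -288 = 38 + 288 = 326$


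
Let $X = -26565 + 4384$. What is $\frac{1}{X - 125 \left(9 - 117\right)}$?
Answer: $- \frac{1}{8681} \approx -0.00011519$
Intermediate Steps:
$X = -22181$
$\frac{1}{X - 125 \left(9 - 117\right)} = \frac{1}{-22181 - 125 \left(9 - 117\right)} = \frac{1}{-22181 - -13500} = \frac{1}{-22181 + 13500} = \frac{1}{-8681} = - \frac{1}{8681}$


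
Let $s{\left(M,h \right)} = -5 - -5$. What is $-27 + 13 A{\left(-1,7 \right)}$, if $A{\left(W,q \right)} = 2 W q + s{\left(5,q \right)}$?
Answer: $-209$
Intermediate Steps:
$s{\left(M,h \right)} = 0$ ($s{\left(M,h \right)} = -5 + 5 = 0$)
$A{\left(W,q \right)} = 2 W q$ ($A{\left(W,q \right)} = 2 W q + 0 = 2 W q$)
$-27 + 13 A{\left(-1,7 \right)} = -27 + 13 \cdot 2 \left(-1\right) 7 = -27 + 13 \left(-14\right) = -27 - 182 = -209$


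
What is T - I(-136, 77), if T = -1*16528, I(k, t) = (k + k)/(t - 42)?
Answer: -578208/35 ≈ -16520.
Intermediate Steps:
I(k, t) = 2*k/(-42 + t) (I(k, t) = (2*k)/(-42 + t) = 2*k/(-42 + t))
T = -16528
T - I(-136, 77) = -16528 - 2*(-136)/(-42 + 77) = -16528 - 2*(-136)/35 = -16528 - 1*(-272/35) = -16528 + 272/35 = -578208/35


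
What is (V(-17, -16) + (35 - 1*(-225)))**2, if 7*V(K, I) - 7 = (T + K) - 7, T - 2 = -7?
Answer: 3232804/49 ≈ 65976.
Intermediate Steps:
T = -5 (T = 2 - 7 = -5)
V(K, I) = -5/7 + K/7 (V(K, I) = 1 + ((-5 + K) - 7)/7 = 1 + (-12 + K)/7 = 1 + (-12/7 + K/7) = -5/7 + K/7)
(V(-17, -16) + (35 - 1*(-225)))**2 = ((-5/7 + (1/7)*(-17)) + (35 - 1*(-225)))**2 = ((-5/7 - 17/7) + (35 + 225))**2 = (-22/7 + 260)**2 = (1798/7)**2 = 3232804/49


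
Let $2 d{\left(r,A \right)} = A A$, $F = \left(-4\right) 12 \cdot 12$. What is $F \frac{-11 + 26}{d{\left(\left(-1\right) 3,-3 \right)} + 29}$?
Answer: $- \frac{17280}{67} \approx -257.91$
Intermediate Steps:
$F = -576$ ($F = \left(-48\right) 12 = -576$)
$d{\left(r,A \right)} = \frac{A^{2}}{2}$ ($d{\left(r,A \right)} = \frac{A A}{2} = \frac{A^{2}}{2}$)
$F \frac{-11 + 26}{d{\left(\left(-1\right) 3,-3 \right)} + 29} = - 576 \frac{-11 + 26}{\frac{\left(-3\right)^{2}}{2} + 29} = - 576 \frac{15}{\frac{1}{2} \cdot 9 + 29} = - 576 \frac{15}{\frac{9}{2} + 29} = - 576 \frac{15}{\frac{67}{2}} = - 576 \cdot 15 \cdot \frac{2}{67} = \left(-576\right) \frac{30}{67} = - \frac{17280}{67}$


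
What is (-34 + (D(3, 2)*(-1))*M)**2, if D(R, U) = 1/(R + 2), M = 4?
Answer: 30276/25 ≈ 1211.0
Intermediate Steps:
D(R, U) = 1/(2 + R)
(-34 + (D(3, 2)*(-1))*M)**2 = (-34 + (-1/(2 + 3))*4)**2 = (-34 + (-1/5)*4)**2 = (-34 + ((1/5)*(-1))*4)**2 = (-34 - 1/5*4)**2 = (-34 - 4/5)**2 = (-174/5)**2 = 30276/25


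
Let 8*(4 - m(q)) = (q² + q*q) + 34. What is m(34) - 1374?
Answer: -6653/4 ≈ -1663.3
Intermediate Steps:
m(q) = -¼ - q²/4 (m(q) = 4 - ((q² + q*q) + 34)/8 = 4 - ((q² + q²) + 34)/8 = 4 - (2*q² + 34)/8 = 4 - (34 + 2*q²)/8 = 4 + (-17/4 - q²/4) = -¼ - q²/4)
m(34) - 1374 = (-¼ - ¼*34²) - 1374 = (-¼ - ¼*1156) - 1374 = (-¼ - 289) - 1374 = -1157/4 - 1374 = -6653/4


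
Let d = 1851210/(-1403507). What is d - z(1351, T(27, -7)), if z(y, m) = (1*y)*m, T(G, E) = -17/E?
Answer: -4606757677/1403507 ≈ -3282.3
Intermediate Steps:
z(y, m) = m*y (z(y, m) = y*m = m*y)
d = -1851210/1403507 (d = 1851210*(-1/1403507) = -1851210/1403507 ≈ -1.3190)
d - z(1351, T(27, -7)) = -1851210/1403507 - (-17/(-7))*1351 = -1851210/1403507 - (-17*(-⅐))*1351 = -1851210/1403507 - 17*1351/7 = -1851210/1403507 - 1*3281 = -1851210/1403507 - 3281 = -4606757677/1403507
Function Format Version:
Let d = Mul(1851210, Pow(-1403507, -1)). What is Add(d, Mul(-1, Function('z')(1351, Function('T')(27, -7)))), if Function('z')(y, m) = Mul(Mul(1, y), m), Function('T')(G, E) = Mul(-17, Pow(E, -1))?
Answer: Rational(-4606757677, 1403507) ≈ -3282.3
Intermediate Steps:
Function('z')(y, m) = Mul(m, y) (Function('z')(y, m) = Mul(y, m) = Mul(m, y))
d = Rational(-1851210, 1403507) (d = Mul(1851210, Rational(-1, 1403507)) = Rational(-1851210, 1403507) ≈ -1.3190)
Add(d, Mul(-1, Function('z')(1351, Function('T')(27, -7)))) = Add(Rational(-1851210, 1403507), Mul(-1, Mul(Mul(-17, Pow(-7, -1)), 1351))) = Add(Rational(-1851210, 1403507), Mul(-1, Mul(Mul(-17, Rational(-1, 7)), 1351))) = Add(Rational(-1851210, 1403507), Mul(-1, Mul(Rational(17, 7), 1351))) = Add(Rational(-1851210, 1403507), Mul(-1, 3281)) = Add(Rational(-1851210, 1403507), -3281) = Rational(-4606757677, 1403507)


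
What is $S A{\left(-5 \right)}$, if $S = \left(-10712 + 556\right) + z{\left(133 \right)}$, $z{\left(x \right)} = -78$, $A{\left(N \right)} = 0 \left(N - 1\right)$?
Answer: $0$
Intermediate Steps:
$A{\left(N \right)} = 0$ ($A{\left(N \right)} = 0 \left(-1 + N\right) = 0$)
$S = -10234$ ($S = \left(-10712 + 556\right) - 78 = -10156 - 78 = -10234$)
$S A{\left(-5 \right)} = \left(-10234\right) 0 = 0$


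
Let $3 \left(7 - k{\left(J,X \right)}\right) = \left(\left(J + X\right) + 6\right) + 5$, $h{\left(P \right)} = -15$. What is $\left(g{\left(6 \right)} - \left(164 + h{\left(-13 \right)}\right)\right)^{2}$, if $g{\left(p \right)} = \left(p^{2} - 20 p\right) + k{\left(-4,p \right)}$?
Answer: $\frac{477481}{9} \approx 53053.0$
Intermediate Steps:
$k{\left(J,X \right)} = \frac{10}{3} - \frac{J}{3} - \frac{X}{3}$ ($k{\left(J,X \right)} = 7 - \frac{\left(\left(J + X\right) + 6\right) + 5}{3} = 7 - \frac{\left(6 + J + X\right) + 5}{3} = 7 - \frac{11 + J + X}{3} = 7 - \left(\frac{11}{3} + \frac{J}{3} + \frac{X}{3}\right) = \frac{10}{3} - \frac{J}{3} - \frac{X}{3}$)
$g{\left(p \right)} = \frac{14}{3} + p^{2} - \frac{61 p}{3}$ ($g{\left(p \right)} = \left(p^{2} - 20 p\right) - \left(- \frac{14}{3} + \frac{p}{3}\right) = \frac{14}{3} + p^{2} - \frac{61 p}{3}$)
$\left(g{\left(6 \right)} - \left(164 + h{\left(-13 \right)}\right)\right)^{2} = \left(\left(\frac{14}{3} + 6^{2} - 122\right) - 149\right)^{2} = \left(\left(\frac{14}{3} + 36 - 122\right) + \left(-164 + 15\right)\right)^{2} = \left(- \frac{244}{3} - 149\right)^{2} = \left(- \frac{691}{3}\right)^{2} = \frac{477481}{9}$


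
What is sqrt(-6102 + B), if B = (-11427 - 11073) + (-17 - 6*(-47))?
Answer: I*sqrt(28337) ≈ 168.34*I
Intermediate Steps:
B = -22235 (B = -22500 + (-17 + 282) = -22500 + 265 = -22235)
sqrt(-6102 + B) = sqrt(-6102 - 22235) = sqrt(-28337) = I*sqrt(28337)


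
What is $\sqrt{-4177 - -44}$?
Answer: $i \sqrt{4133} \approx 64.288 i$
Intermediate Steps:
$\sqrt{-4177 - -44} = \sqrt{-4177 + 44} = \sqrt{-4133} = i \sqrt{4133}$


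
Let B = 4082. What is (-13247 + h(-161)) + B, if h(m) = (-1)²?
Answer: -9164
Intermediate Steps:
h(m) = 1
(-13247 + h(-161)) + B = (-13247 + 1) + 4082 = -13246 + 4082 = -9164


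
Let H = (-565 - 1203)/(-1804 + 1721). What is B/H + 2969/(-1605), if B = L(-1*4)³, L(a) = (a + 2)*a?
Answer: 7869611/354705 ≈ 22.186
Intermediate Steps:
H = 1768/83 (H = -1768/(-83) = -1768*(-1/83) = 1768/83 ≈ 21.301)
L(a) = a*(2 + a) (L(a) = (2 + a)*a = a*(2 + a))
B = 512 (B = ((-1*4)*(2 - 1*4))³ = (-4*(2 - 4))³ = (-4*(-2))³ = 8³ = 512)
B/H + 2969/(-1605) = 512/(1768/83) + 2969/(-1605) = 512*(83/1768) + 2969*(-1/1605) = 5312/221 - 2969/1605 = 7869611/354705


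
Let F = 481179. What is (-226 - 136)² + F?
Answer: 612223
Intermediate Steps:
(-226 - 136)² + F = (-226 - 136)² + 481179 = (-362)² + 481179 = 131044 + 481179 = 612223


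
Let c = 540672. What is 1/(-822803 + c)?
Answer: -1/282131 ≈ -3.5445e-6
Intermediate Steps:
1/(-822803 + c) = 1/(-822803 + 540672) = 1/(-282131) = -1/282131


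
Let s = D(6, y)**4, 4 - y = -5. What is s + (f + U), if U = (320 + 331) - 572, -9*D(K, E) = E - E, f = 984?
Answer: 1063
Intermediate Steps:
y = 9 (y = 4 - 1*(-5) = 4 + 5 = 9)
D(K, E) = 0 (D(K, E) = -(E - E)/9 = -1/9*0 = 0)
U = 79 (U = 651 - 572 = 79)
s = 0 (s = 0**4 = 0)
s + (f + U) = 0 + (984 + 79) = 0 + 1063 = 1063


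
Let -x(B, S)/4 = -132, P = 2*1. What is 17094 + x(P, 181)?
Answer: 17622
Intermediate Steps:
P = 2
x(B, S) = 528 (x(B, S) = -4*(-132) = 528)
17094 + x(P, 181) = 17094 + 528 = 17622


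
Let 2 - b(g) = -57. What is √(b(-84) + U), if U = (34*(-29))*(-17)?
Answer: 3*√1869 ≈ 129.70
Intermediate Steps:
U = 16762 (U = -986*(-17) = 16762)
b(g) = 59 (b(g) = 2 - 1*(-57) = 2 + 57 = 59)
√(b(-84) + U) = √(59 + 16762) = √16821 = 3*√1869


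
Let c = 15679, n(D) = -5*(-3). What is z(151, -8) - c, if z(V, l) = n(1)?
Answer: -15664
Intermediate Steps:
n(D) = 15
z(V, l) = 15
z(151, -8) - c = 15 - 1*15679 = 15 - 15679 = -15664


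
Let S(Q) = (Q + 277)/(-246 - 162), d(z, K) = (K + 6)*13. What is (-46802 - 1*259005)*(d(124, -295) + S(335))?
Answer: 2298751219/2 ≈ 1.1494e+9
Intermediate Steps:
d(z, K) = 78 + 13*K (d(z, K) = (6 + K)*13 = 78 + 13*K)
S(Q) = -277/408 - Q/408 (S(Q) = (277 + Q)/(-408) = (277 + Q)*(-1/408) = -277/408 - Q/408)
(-46802 - 1*259005)*(d(124, -295) + S(335)) = (-46802 - 1*259005)*((78 + 13*(-295)) + (-277/408 - 1/408*335)) = (-46802 - 259005)*((78 - 3835) + (-277/408 - 335/408)) = -305807*(-3757 - 3/2) = -305807*(-7517/2) = 2298751219/2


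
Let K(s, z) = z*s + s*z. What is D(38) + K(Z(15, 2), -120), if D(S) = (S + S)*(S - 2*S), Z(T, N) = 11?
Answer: -5528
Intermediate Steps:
K(s, z) = 2*s*z (K(s, z) = s*z + s*z = 2*s*z)
D(S) = -2*S**2 (D(S) = (2*S)*(-S) = -2*S**2)
D(38) + K(Z(15, 2), -120) = -2*38**2 + 2*11*(-120) = -2*1444 - 2640 = -2888 - 2640 = -5528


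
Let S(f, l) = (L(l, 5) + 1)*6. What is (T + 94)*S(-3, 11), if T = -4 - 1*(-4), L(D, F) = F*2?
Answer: 6204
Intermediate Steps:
L(D, F) = 2*F
T = 0 (T = -4 + 4 = 0)
S(f, l) = 66 (S(f, l) = (2*5 + 1)*6 = (10 + 1)*6 = 11*6 = 66)
(T + 94)*S(-3, 11) = (0 + 94)*66 = 94*66 = 6204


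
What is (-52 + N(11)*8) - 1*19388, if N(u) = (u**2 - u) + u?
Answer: -18472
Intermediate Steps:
N(u) = u**2
(-52 + N(11)*8) - 1*19388 = (-52 + 11**2*8) - 1*19388 = (-52 + 121*8) - 19388 = (-52 + 968) - 19388 = 916 - 19388 = -18472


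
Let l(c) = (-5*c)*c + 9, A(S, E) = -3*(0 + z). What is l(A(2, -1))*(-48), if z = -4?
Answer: 34128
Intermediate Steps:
A(S, E) = 12 (A(S, E) = -3*(0 - 4) = -3*(-4) = 12)
l(c) = 9 - 5*c² (l(c) = -5*c² + 9 = 9 - 5*c²)
l(A(2, -1))*(-48) = (9 - 5*12²)*(-48) = (9 - 5*144)*(-48) = (9 - 720)*(-48) = -711*(-48) = 34128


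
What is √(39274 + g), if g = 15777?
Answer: √55051 ≈ 234.63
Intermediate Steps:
√(39274 + g) = √(39274 + 15777) = √55051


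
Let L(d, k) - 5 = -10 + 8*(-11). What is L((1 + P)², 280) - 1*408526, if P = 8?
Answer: -408619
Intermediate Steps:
L(d, k) = -93 (L(d, k) = 5 + (-10 + 8*(-11)) = 5 + (-10 - 88) = 5 - 98 = -93)
L((1 + P)², 280) - 1*408526 = -93 - 1*408526 = -93 - 408526 = -408619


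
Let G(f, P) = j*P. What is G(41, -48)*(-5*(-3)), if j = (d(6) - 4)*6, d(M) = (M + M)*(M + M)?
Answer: -604800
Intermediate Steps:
d(M) = 4*M**2 (d(M) = (2*M)*(2*M) = 4*M**2)
j = 840 (j = (4*6**2 - 4)*6 = (4*36 - 4)*6 = (144 - 4)*6 = 140*6 = 840)
G(f, P) = 840*P
G(41, -48)*(-5*(-3)) = (840*(-48))*(-5*(-3)) = -40320*15 = -604800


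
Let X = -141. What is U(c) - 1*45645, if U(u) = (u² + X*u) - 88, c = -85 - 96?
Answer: 12549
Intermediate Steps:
c = -181
U(u) = -88 + u² - 141*u (U(u) = (u² - 141*u) - 88 = -88 + u² - 141*u)
U(c) - 1*45645 = (-88 + (-181)² - 141*(-181)) - 1*45645 = (-88 + 32761 + 25521) - 45645 = 58194 - 45645 = 12549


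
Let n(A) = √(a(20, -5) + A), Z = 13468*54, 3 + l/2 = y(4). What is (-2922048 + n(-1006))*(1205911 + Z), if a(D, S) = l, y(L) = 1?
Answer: -5648853518784 + 1933183*I*√1010 ≈ -5.6489e+12 + 6.1438e+7*I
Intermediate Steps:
l = -4 (l = -6 + 2*1 = -6 + 2 = -4)
a(D, S) = -4
Z = 727272
n(A) = √(-4 + A)
(-2922048 + n(-1006))*(1205911 + Z) = (-2922048 + √(-4 - 1006))*(1205911 + 727272) = (-2922048 + √(-1010))*1933183 = (-2922048 + I*√1010)*1933183 = -5648853518784 + 1933183*I*√1010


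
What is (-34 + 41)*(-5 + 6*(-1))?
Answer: -77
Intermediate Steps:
(-34 + 41)*(-5 + 6*(-1)) = 7*(-5 - 6) = 7*(-11) = -77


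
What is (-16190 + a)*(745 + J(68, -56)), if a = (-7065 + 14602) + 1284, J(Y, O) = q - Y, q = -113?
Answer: -4156116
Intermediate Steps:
J(Y, O) = -113 - Y
a = 8821 (a = 7537 + 1284 = 8821)
(-16190 + a)*(745 + J(68, -56)) = (-16190 + 8821)*(745 + (-113 - 1*68)) = -7369*(745 + (-113 - 68)) = -7369*(745 - 181) = -7369*564 = -4156116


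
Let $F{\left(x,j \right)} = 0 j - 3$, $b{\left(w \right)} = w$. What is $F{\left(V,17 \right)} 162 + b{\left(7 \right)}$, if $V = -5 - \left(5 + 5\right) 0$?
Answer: $-479$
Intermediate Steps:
$V = -5$ ($V = -5 - 10 \cdot 0 = -5 - 0 = -5 + 0 = -5$)
$F{\left(x,j \right)} = -3$ ($F{\left(x,j \right)} = 0 - 3 = -3$)
$F{\left(V,17 \right)} 162 + b{\left(7 \right)} = \left(-3\right) 162 + 7 = -486 + 7 = -479$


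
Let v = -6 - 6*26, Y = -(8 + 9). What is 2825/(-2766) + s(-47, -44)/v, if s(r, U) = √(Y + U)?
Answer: -2825/2766 - I*√61/162 ≈ -1.0213 - 0.048211*I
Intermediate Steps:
Y = -17 (Y = -1*17 = -17)
v = -162 (v = -6 - 156 = -162)
s(r, U) = √(-17 + U)
2825/(-2766) + s(-47, -44)/v = 2825/(-2766) + √(-17 - 44)/(-162) = 2825*(-1/2766) + √(-61)*(-1/162) = -2825/2766 + (I*√61)*(-1/162) = -2825/2766 - I*√61/162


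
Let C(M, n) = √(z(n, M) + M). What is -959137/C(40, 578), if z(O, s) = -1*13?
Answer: -959137*√3/9 ≈ -1.8459e+5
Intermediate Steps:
z(O, s) = -13
C(M, n) = √(-13 + M)
-959137/C(40, 578) = -959137/√(-13 + 40) = -959137*√3/9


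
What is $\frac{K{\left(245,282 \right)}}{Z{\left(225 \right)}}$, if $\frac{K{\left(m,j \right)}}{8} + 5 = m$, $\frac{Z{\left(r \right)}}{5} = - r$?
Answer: $- \frac{128}{75} \approx -1.7067$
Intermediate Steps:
$Z{\left(r \right)} = - 5 r$ ($Z{\left(r \right)} = 5 \left(- r\right) = - 5 r$)
$K{\left(m,j \right)} = -40 + 8 m$
$\frac{K{\left(245,282 \right)}}{Z{\left(225 \right)}} = \frac{-40 + 8 \cdot 245}{\left(-5\right) 225} = \frac{-40 + 1960}{-1125} = 1920 \left(- \frac{1}{1125}\right) = - \frac{128}{75}$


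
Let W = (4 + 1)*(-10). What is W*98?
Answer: -4900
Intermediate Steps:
W = -50 (W = 5*(-10) = -50)
W*98 = -50*98 = -4900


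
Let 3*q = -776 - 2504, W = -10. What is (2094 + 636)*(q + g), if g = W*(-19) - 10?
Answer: -2493400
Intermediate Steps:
g = 180 (g = -10*(-19) - 10 = 190 - 10 = 180)
q = -3280/3 (q = (-776 - 2504)/3 = (⅓)*(-3280) = -3280/3 ≈ -1093.3)
(2094 + 636)*(q + g) = (2094 + 636)*(-3280/3 + 180) = 2730*(-2740/3) = -2493400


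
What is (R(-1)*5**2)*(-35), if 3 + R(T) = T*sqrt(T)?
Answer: 2625 + 875*I ≈ 2625.0 + 875.0*I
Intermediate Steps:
R(T) = -3 + T**(3/2) (R(T) = -3 + T*sqrt(T) = -3 + T**(3/2))
(R(-1)*5**2)*(-35) = ((-3 + (-1)**(3/2))*5**2)*(-35) = ((-3 - I)*25)*(-35) = (-75 - 25*I)*(-35) = 2625 + 875*I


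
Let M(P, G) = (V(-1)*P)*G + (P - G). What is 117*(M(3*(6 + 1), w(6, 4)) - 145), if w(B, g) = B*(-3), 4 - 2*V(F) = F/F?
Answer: -78741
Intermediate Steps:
V(F) = 3/2 (V(F) = 2 - F/(2*F) = 2 - 1/2*1 = 2 - 1/2 = 3/2)
w(B, g) = -3*B
M(P, G) = P - G + 3*G*P/2 (M(P, G) = (3*P/2)*G + (P - G) = 3*G*P/2 + (P - G) = P - G + 3*G*P/2)
117*(M(3*(6 + 1), w(6, 4)) - 145) = 117*((3*(6 + 1) - (-3)*6 + 3*(-3*6)*(3*(6 + 1))/2) - 145) = 117*((3*7 - 1*(-18) + (3/2)*(-18)*(3*7)) - 145) = 117*((21 + 18 + (3/2)*(-18)*21) - 145) = 117*((21 + 18 - 567) - 145) = 117*(-528 - 145) = 117*(-673) = -78741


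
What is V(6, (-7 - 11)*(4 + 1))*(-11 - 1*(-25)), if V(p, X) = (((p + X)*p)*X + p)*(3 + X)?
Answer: -55255788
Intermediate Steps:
V(p, X) = (3 + X)*(p + X*p*(X + p)) (V(p, X) = (((X + p)*p)*X + p)*(3 + X) = ((p*(X + p))*X + p)*(3 + X) = (X*p*(X + p) + p)*(3 + X) = (p + X*p*(X + p))*(3 + X) = (3 + X)*(p + X*p*(X + p)))
V(6, (-7 - 11)*(4 + 1))*(-11 - 1*(-25)) = (6*(3 + (-7 - 11)*(4 + 1) + ((-7 - 11)*(4 + 1))**3 + 3*((-7 - 11)*(4 + 1))**2 + 6*((-7 - 11)*(4 + 1))**2 + 3*((-7 - 11)*(4 + 1))*6))*(-11 - 1*(-25)) = (6*(3 - 18*5 + (-18*5)**3 + 3*(-18*5)**2 + 6*(-18*5)**2 + 3*(-18*5)*6))*(-11 + 25) = (6*(3 - 90 + (-90)**3 + 3*(-90)**2 + 6*(-90)**2 + 3*(-90)*6))*14 = (6*(3 - 90 - 729000 + 3*8100 + 6*8100 - 1620))*14 = (6*(3 - 90 - 729000 + 24300 + 48600 - 1620))*14 = (6*(-657807))*14 = -3946842*14 = -55255788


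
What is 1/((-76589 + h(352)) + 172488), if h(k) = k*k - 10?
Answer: 1/219793 ≈ 4.5497e-6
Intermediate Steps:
h(k) = -10 + k**2 (h(k) = k**2 - 10 = -10 + k**2)
1/((-76589 + h(352)) + 172488) = 1/((-76589 + (-10 + 352**2)) + 172488) = 1/((-76589 + (-10 + 123904)) + 172488) = 1/((-76589 + 123894) + 172488) = 1/(47305 + 172488) = 1/219793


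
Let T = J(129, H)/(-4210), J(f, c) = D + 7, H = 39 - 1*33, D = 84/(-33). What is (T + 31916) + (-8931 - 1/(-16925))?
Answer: 3603113503147/156759350 ≈ 22985.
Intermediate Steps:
D = -28/11 (D = 84*(-1/33) = -28/11 ≈ -2.5455)
H = 6 (H = 39 - 33 = 6)
J(f, c) = 49/11 (J(f, c) = -28/11 + 7 = 49/11)
T = -49/46310 (T = (49/11)/(-4210) = (49/11)*(-1/4210) = -49/46310 ≈ -0.0010581)
(T + 31916) + (-8931 - 1/(-16925)) = (-49/46310 + 31916) + (-8931 - 1/(-16925)) = 1478029911/46310 + (-8931 - 1*(-1/16925)) = 1478029911/46310 + (-8931 + 1/16925) = 1478029911/46310 - 151157174/16925 = 3603113503147/156759350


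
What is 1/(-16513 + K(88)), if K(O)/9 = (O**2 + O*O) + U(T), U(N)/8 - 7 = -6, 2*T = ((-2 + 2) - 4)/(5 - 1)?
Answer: 1/122951 ≈ 8.1333e-6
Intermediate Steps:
T = -1/2 (T = (((-2 + 2) - 4)/(5 - 1))/2 = ((0 - 4)/4)/2 = (-4*1/4)/2 = (1/2)*(-1) = -1/2 ≈ -0.50000)
U(N) = 8 (U(N) = 56 + 8*(-6) = 56 - 48 = 8)
K(O) = 72 + 18*O**2 (K(O) = 9*((O**2 + O*O) + 8) = 9*((O**2 + O**2) + 8) = 9*(2*O**2 + 8) = 9*(8 + 2*O**2) = 72 + 18*O**2)
1/(-16513 + K(88)) = 1/(-16513 + (72 + 18*88**2)) = 1/(-16513 + (72 + 18*7744)) = 1/(-16513 + (72 + 139392)) = 1/(-16513 + 139464) = 1/122951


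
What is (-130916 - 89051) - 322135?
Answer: -542102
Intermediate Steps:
(-130916 - 89051) - 322135 = -219967 - 322135 = -542102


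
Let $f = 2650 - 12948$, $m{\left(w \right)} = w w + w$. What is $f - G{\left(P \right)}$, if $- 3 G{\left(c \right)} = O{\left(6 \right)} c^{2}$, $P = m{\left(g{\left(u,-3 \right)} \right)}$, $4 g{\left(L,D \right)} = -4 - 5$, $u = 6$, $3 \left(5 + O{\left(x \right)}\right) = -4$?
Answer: $- \frac{2640563}{256} \approx -10315.0$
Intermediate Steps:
$O{\left(x \right)} = - \frac{19}{3}$ ($O{\left(x \right)} = -5 + \frac{1}{3} \left(-4\right) = -5 - \frac{4}{3} = - \frac{19}{3}$)
$g{\left(L,D \right)} = - \frac{9}{4}$ ($g{\left(L,D \right)} = \frac{-4 - 5}{4} = \frac{1}{4} \left(-9\right) = - \frac{9}{4}$)
$m{\left(w \right)} = w + w^{2}$ ($m{\left(w \right)} = w^{2} + w = w + w^{2}$)
$P = \frac{45}{16}$ ($P = - \frac{9 \left(1 - \frac{9}{4}\right)}{4} = \left(- \frac{9}{4}\right) \left(- \frac{5}{4}\right) = \frac{45}{16} \approx 2.8125$)
$G{\left(c \right)} = \frac{19 c^{2}}{9}$ ($G{\left(c \right)} = - \frac{\left(- \frac{19}{3}\right) c^{2}}{3} = \frac{19 c^{2}}{9}$)
$f = -10298$ ($f = 2650 - 12948 = -10298$)
$f - G{\left(P \right)} = -10298 - \frac{19 \left(\frac{45}{16}\right)^{2}}{9} = -10298 - \frac{19}{9} \cdot \frac{2025}{256} = -10298 - \frac{4275}{256} = - \frac{2640563}{256}$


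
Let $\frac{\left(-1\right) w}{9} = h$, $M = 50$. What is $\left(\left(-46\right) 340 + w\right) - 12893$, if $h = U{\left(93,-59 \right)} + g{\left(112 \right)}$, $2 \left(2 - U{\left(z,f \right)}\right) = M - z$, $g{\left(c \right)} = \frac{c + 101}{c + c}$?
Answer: $- \frac{6440685}{224} \approx -28753.0$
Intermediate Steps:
$g{\left(c \right)} = \frac{101 + c}{2 c}$
$U{\left(z,f \right)} = -23 + \frac{z}{2}$ ($U{\left(z,f \right)} = 2 - \frac{50 - z}{2} = 2 + \left(-25 + \frac{z}{2}\right) = -23 + \frac{z}{2}$)
$h = \frac{5477}{224}$ ($h = \left(-23 + \frac{1}{2} \cdot 93\right) + \frac{101 + 112}{2 \cdot 112} = \left(-23 + \frac{93}{2}\right) + \frac{1}{2} \cdot \frac{1}{112} \cdot 213 = \frac{47}{2} + \frac{213}{224} = \frac{5477}{224} \approx 24.451$)
$w = - \frac{49293}{224}$ ($w = \left(-9\right) \frac{5477}{224} = - \frac{49293}{224} \approx -220.06$)
$\left(\left(-46\right) 340 + w\right) - 12893 = \left(\left(-46\right) 340 - \frac{49293}{224}\right) - 12893 = \left(-15640 - \frac{49293}{224}\right) - 12893 = - \frac{3552653}{224} - 12893 = - \frac{6440685}{224}$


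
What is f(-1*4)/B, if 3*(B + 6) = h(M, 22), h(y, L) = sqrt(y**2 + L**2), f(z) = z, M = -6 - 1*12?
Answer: -54/121 - 6*sqrt(202)/121 ≈ -1.1510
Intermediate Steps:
M = -18 (M = -6 - 12 = -18)
h(y, L) = sqrt(L**2 + y**2)
B = -6 + 2*sqrt(202)/3 (B = -6 + sqrt(22**2 + (-18)**2)/3 = -6 + sqrt(484 + 324)/3 = -6 + sqrt(808)/3 = -6 + (2*sqrt(202))/3 = -6 + 2*sqrt(202)/3 ≈ 3.4751)
f(-1*4)/B = (-1*4)/(-6 + 2*sqrt(202)/3) = -4/(-6 + 2*sqrt(202)/3)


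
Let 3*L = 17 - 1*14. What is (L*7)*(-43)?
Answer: -301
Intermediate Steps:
L = 1 (L = (17 - 1*14)/3 = (17 - 14)/3 = (1/3)*3 = 1)
(L*7)*(-43) = (1*7)*(-43) = 7*(-43) = -301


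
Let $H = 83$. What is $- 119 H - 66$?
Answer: $-9943$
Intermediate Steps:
$- 119 H - 66 = \left(-119\right) 83 - 66 = -9877 - 66 = -9943$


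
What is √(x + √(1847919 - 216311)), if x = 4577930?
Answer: √(4577930 + 2*√407902) ≈ 2139.9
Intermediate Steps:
√(x + √(1847919 - 216311)) = √(4577930 + √(1847919 - 216311)) = √(4577930 + √1631608) = √(4577930 + 2*√407902)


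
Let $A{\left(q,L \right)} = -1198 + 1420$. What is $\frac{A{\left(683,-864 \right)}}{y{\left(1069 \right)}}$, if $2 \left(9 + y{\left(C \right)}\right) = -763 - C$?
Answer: $- \frac{6}{25} \approx -0.24$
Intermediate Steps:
$A{\left(q,L \right)} = 222$
$y{\left(C \right)} = - \frac{781}{2} - \frac{C}{2}$ ($y{\left(C \right)} = -9 + \frac{-763 - C}{2} = -9 - \left(\frac{763}{2} + \frac{C}{2}\right) = - \frac{781}{2} - \frac{C}{2}$)
$\frac{A{\left(683,-864 \right)}}{y{\left(1069 \right)}} = \frac{222}{- \frac{781}{2} - \frac{1069}{2}} = \frac{222}{-925} = 222 \left(- \frac{1}{925}\right) = - \frac{6}{25}$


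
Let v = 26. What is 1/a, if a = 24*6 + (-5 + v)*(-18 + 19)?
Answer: 1/165 ≈ 0.0060606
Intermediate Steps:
a = 165 (a = 24*6 + (-5 + 26)*(-18 + 19) = 144 + 21*1 = 144 + 21 = 165)
1/a = 1/165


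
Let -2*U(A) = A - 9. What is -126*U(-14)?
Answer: -1449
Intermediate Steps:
U(A) = 9/2 - A/2 (U(A) = -(A - 9)/2 = -(-9 + A)/2 = 9/2 - A/2)
-126*U(-14) = -126*(9/2 - 1/2*(-14)) = -126*(9/2 + 7) = -126*23/2 = -1449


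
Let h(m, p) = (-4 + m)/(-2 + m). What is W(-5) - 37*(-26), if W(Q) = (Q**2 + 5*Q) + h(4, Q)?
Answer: 962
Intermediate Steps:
h(m, p) = (-4 + m)/(-2 + m)
W(Q) = Q**2 + 5*Q (W(Q) = (Q**2 + 5*Q) + (-4 + 4)/(-2 + 4) = (Q**2 + 5*Q) + 0/2 = (Q**2 + 5*Q) + (1/2)*0 = (Q**2 + 5*Q) + 0 = Q**2 + 5*Q)
W(-5) - 37*(-26) = -5*(5 - 5) - 37*(-26) = -5*0 + 962 = 0 + 962 = 962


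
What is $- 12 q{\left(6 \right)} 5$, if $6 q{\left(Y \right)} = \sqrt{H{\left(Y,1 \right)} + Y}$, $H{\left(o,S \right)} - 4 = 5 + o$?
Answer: $- 10 \sqrt{21} \approx -45.826$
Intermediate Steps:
$H{\left(o,S \right)} = 9 + o$ ($H{\left(o,S \right)} = 4 + \left(5 + o\right) = 9 + o$)
$q{\left(Y \right)} = \frac{\sqrt{9 + 2 Y}}{6}$ ($q{\left(Y \right)} = \frac{\sqrt{\left(9 + Y\right) + Y}}{6} = \frac{\sqrt{9 + 2 Y}}{6}$)
$- 12 q{\left(6 \right)} 5 = - 12 \frac{\sqrt{9 + 2 \cdot 6}}{6} \cdot 5 = - 12 \frac{\sqrt{9 + 12}}{6} \cdot 5 = - 12 \frac{\sqrt{21}}{6} \cdot 5 = - 2 \sqrt{21} \cdot 5 = - 10 \sqrt{21}$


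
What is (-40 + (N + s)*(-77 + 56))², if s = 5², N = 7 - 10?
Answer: 252004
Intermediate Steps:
N = -3
s = 25
(-40 + (N + s)*(-77 + 56))² = (-40 + (-3 + 25)*(-77 + 56))² = (-40 + 22*(-21))² = (-40 - 462)² = (-502)² = 252004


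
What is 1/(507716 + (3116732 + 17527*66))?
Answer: 1/4781230 ≈ 2.0915e-7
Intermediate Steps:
1/(507716 + (3116732 + 17527*66)) = 1/(507716 + (3116732 + 1156782)) = 1/(507716 + 4273514) = 1/4781230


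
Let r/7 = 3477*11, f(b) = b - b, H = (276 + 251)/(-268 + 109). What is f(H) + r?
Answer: 267729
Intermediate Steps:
H = -527/159 (H = 527/(-159) = 527*(-1/159) = -527/159 ≈ -3.3145)
f(b) = 0
r = 267729 (r = 7*(3477*11) = 7*38247 = 267729)
f(H) + r = 0 + 267729 = 267729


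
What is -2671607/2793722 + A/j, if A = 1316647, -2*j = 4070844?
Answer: -2279048338322/1421600805171 ≈ -1.6032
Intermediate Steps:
j = -2035422 (j = -½*4070844 = -2035422)
-2671607/2793722 + A/j = -2671607/2793722 + 1316647/(-2035422) = -2671607*1/2793722 + 1316647*(-1/2035422) = -2671607/2793722 - 1316647/2035422 = -2279048338322/1421600805171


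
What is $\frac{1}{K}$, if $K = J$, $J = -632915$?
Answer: $- \frac{1}{632915} \approx -1.58 \cdot 10^{-6}$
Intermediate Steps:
$K = -632915$
$\frac{1}{K} = \frac{1}{-632915} = - \frac{1}{632915}$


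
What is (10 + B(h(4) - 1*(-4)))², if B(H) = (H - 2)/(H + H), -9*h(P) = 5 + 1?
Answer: 2601/25 ≈ 104.04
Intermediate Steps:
h(P) = -⅔ (h(P) = -(5 + 1)/9 = -⅑*6 = -⅔)
B(H) = (-2 + H)/(2*H) (B(H) = (-2 + H)/((2*H)) = (-2 + H)*(1/(2*H)) = (-2 + H)/(2*H))
(10 + B(h(4) - 1*(-4)))² = (10 + (-2 + (-⅔ - 1*(-4)))/(2*(-⅔ - 1*(-4))))² = (10 + (-2 + (-⅔ + 4))/(2*(-⅔ + 4)))² = (10 + (-2 + 10/3)/(2*(10/3)))² = (10 + (½)*(3/10)*(4/3))² = (10 + ⅕)² = (51/5)² = 2601/25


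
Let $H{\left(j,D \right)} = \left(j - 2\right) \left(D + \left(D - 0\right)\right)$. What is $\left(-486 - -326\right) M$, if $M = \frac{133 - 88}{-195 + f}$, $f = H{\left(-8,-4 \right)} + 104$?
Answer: $\frac{7200}{11} \approx 654.54$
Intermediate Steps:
$H{\left(j,D \right)} = 2 D \left(-2 + j\right)$ ($H{\left(j,D \right)} = \left(-2 + j\right) \left(D + \left(D + 0\right)\right) = \left(-2 + j\right) \left(D + D\right) = \left(-2 + j\right) 2 D = 2 D \left(-2 + j\right)$)
$f = 184$ ($f = 2 \left(-4\right) \left(-2 - 8\right) + 104 = 2 \left(-4\right) \left(-10\right) + 104 = 80 + 104 = 184$)
$M = - \frac{45}{11}$ ($M = \frac{133 - 88}{-195 + 184} = \frac{45}{-11} = 45 \left(- \frac{1}{11}\right) = - \frac{45}{11} \approx -4.0909$)
$\left(-486 - -326\right) M = \left(-486 - -326\right) \left(- \frac{45}{11}\right) = \left(-486 + 326\right) \left(- \frac{45}{11}\right) = \left(-160\right) \left(- \frac{45}{11}\right) = \frac{7200}{11}$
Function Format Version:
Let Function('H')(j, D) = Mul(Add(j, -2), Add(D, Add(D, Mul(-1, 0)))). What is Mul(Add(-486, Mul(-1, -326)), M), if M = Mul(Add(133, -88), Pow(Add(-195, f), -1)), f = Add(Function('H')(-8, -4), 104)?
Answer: Rational(7200, 11) ≈ 654.54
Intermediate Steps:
Function('H')(j, D) = Mul(2, D, Add(-2, j)) (Function('H')(j, D) = Mul(Add(-2, j), Add(D, Add(D, 0))) = Mul(Add(-2, j), Add(D, D)) = Mul(Add(-2, j), Mul(2, D)) = Mul(2, D, Add(-2, j)))
f = 184 (f = Add(Mul(2, -4, Add(-2, -8)), 104) = Add(Mul(2, -4, -10), 104) = Add(80, 104) = 184)
M = Rational(-45, 11) (M = Mul(Add(133, -88), Pow(Add(-195, 184), -1)) = Mul(45, Pow(-11, -1)) = Mul(45, Rational(-1, 11)) = Rational(-45, 11) ≈ -4.0909)
Mul(Add(-486, Mul(-1, -326)), M) = Mul(Add(-486, Mul(-1, -326)), Rational(-45, 11)) = Mul(Add(-486, 326), Rational(-45, 11)) = Mul(-160, Rational(-45, 11)) = Rational(7200, 11)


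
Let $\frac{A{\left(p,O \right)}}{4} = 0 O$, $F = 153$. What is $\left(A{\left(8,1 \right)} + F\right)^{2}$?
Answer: $23409$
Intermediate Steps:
$A{\left(p,O \right)} = 0$ ($A{\left(p,O \right)} = 4 \cdot 0 O = 4 \cdot 0 = 0$)
$\left(A{\left(8,1 \right)} + F\right)^{2} = \left(0 + 153\right)^{2} = 153^{2} = 23409$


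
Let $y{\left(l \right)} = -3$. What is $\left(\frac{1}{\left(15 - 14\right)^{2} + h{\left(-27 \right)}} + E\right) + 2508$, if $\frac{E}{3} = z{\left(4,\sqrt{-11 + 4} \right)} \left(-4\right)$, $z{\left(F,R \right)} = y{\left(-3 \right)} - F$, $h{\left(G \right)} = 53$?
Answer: $\frac{139969}{54} \approx 2592.0$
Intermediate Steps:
$z{\left(F,R \right)} = -3 - F$
$E = 84$ ($E = 3 \left(-3 - 4\right) \left(-4\right) = 3 \left(\left(-7\right) \left(-4\right)\right) = 3 \cdot 28 = 84$)
$\left(\frac{1}{\left(15 - 14\right)^{2} + h{\left(-27 \right)}} + E\right) + 2508 = \left(\frac{1}{\left(15 - 14\right)^{2} + 53} + 84\right) + 2508 = \left(\frac{1}{1^{2} + 53} + 84\right) + 2508 = \left(\frac{1}{1 + 53} + 84\right) + 2508 = \left(\frac{1}{54} + 84\right) + 2508 = \frac{4537}{54} + 2508 = \frac{139969}{54}$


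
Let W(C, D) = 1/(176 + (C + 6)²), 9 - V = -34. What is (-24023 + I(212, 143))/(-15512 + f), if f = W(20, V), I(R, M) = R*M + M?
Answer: -5483472/13216223 ≈ -0.41490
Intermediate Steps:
I(R, M) = M + M*R (I(R, M) = M*R + M = M + M*R)
V = 43 (V = 9 - 1*(-34) = 9 + 34 = 43)
W(C, D) = 1/(176 + (6 + C)²)
f = 1/852 (f = 1/(176 + (6 + 20)²) = 1/(176 + 26²) = 1/(176 + 676) = 1/852 ≈ 0.0011737)
(-24023 + I(212, 143))/(-15512 + f) = (-24023 + 143*(1 + 212))/(-15512 + 1/852) = (-24023 + 143*213)/(-13216223/852) = (-24023 + 30459)*(-852/13216223) = 6436*(-852/13216223) = -5483472/13216223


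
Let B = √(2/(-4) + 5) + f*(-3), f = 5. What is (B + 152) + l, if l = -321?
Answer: -184 + 3*√2/2 ≈ -181.88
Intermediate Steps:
B = -15 + 3*√2/2 (B = √(2/(-4) + 5) + 5*(-3) = √(2*(-¼) + 5) - 15 = √(-½ + 5) - 15 = √(9/2) - 15 = 3*√2/2 - 15 = -15 + 3*√2/2 ≈ -12.879)
(B + 152) + l = ((-15 + 3*√2/2) + 152) - 321 = (137 + 3*√2/2) - 321 = -184 + 3*√2/2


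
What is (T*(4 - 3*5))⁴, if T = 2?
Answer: 234256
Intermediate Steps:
(T*(4 - 3*5))⁴ = (2*(4 - 3*5))⁴ = (2*(4 - 15))⁴ = (2*(-11))⁴ = (-22)⁴ = 234256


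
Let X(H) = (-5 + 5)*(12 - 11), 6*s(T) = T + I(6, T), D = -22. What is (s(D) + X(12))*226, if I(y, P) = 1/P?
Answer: -54805/66 ≈ -830.38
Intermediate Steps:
s(T) = T/6 + 1/(6*T) (s(T) = (T + 1/T)/6 = T/6 + 1/(6*T))
X(H) = 0 (X(H) = 0*1 = 0)
(s(D) + X(12))*226 = ((⅙)*(1 + (-22)²)/(-22) + 0)*226 = ((⅙)*(-1/22)*(1 + 484) + 0)*226 = ((⅙)*(-1/22)*485 + 0)*226 = (-485/132 + 0)*226 = -485/132*226 = -54805/66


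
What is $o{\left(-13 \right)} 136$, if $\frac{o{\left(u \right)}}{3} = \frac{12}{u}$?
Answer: $- \frac{4896}{13} \approx -376.62$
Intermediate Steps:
$o{\left(u \right)} = \frac{36}{u}$ ($o{\left(u \right)} = 3 \frac{12}{u} = \frac{36}{u}$)
$o{\left(-13 \right)} 136 = \frac{36}{-13} \cdot 136 = 36 \left(- \frac{1}{13}\right) 136 = \left(- \frac{36}{13}\right) 136 = - \frac{4896}{13}$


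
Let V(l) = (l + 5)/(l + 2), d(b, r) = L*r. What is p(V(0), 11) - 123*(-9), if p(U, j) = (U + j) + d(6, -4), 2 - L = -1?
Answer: 2217/2 ≈ 1108.5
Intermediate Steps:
L = 3 (L = 2 - 1*(-1) = 2 + 1 = 3)
d(b, r) = 3*r
V(l) = (5 + l)/(2 + l)
p(U, j) = -12 + U + j (p(U, j) = (U + j) + 3*(-4) = (U + j) - 12 = -12 + U + j)
p(V(0), 11) - 123*(-9) = (-12 + (5 + 0)/(2 + 0) + 11) - 123*(-9) = (-12 + 5/2 + 11) + 1107 = 3/2 + 1107 = 2217/2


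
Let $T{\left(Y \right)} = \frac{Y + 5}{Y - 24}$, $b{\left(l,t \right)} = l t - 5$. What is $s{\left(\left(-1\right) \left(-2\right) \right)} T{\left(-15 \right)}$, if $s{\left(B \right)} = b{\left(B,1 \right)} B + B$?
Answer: $- \frac{40}{39} \approx -1.0256$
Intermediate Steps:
$b{\left(l,t \right)} = -5 + l t$
$s{\left(B \right)} = B + B \left(-5 + B\right)$ ($s{\left(B \right)} = \left(-5 + B 1\right) B + B = \left(-5 + B\right) B + B = B \left(-5 + B\right) + B = B + B \left(-5 + B\right)$)
$T{\left(Y \right)} = \frac{5 + Y}{-24 + Y}$
$s{\left(\left(-1\right) \left(-2\right) \right)} T{\left(-15 \right)} = \left(-1\right) \left(-2\right) \left(-4 - -2\right) \frac{5 - 15}{-24 - 15} = 2 \left(-4 + 2\right) \frac{1}{-39} \left(-10\right) = 2 \left(-2\right) \left(\left(- \frac{1}{39}\right) \left(-10\right)\right) = \left(-4\right) \frac{10}{39} = - \frac{40}{39}$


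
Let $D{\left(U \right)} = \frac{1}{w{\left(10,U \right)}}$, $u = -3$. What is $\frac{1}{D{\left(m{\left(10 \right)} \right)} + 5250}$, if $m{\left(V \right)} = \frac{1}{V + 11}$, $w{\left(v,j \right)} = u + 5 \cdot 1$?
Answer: $\frac{2}{10501} \approx 0.00019046$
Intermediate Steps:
$w{\left(v,j \right)} = 2$ ($w{\left(v,j \right)} = -3 + 5 \cdot 1 = -3 + 5 = 2$)
$m{\left(V \right)} = \frac{1}{11 + V}$
$D{\left(U \right)} = \frac{1}{2}$
$\frac{1}{D{\left(m{\left(10 \right)} \right)} + 5250} = \frac{1}{\frac{1}{2} + 5250} = \frac{1}{\frac{10501}{2}} = \frac{2}{10501}$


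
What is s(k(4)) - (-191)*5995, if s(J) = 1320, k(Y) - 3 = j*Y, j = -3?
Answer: 1146365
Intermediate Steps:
k(Y) = 3 - 3*Y
s(k(4)) - (-191)*5995 = 1320 - (-191)*5995 = 1320 - 1*(-1145045) = 1320 + 1145045 = 1146365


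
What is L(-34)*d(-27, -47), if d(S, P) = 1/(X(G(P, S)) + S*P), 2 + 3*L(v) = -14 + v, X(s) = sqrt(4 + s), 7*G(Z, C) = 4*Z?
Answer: -148050/11272687 + 200*I*sqrt(70)/33818061 ≈ -0.013134 + 4.948e-5*I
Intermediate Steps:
G(Z, C) = 4*Z/7 (G(Z, C) = (4*Z)/7 = 4*Z/7)
L(v) = -16/3 + v/3 (L(v) = -2/3 + (-14 + v)/3 = -2/3 + (-14/3 + v/3) = -16/3 + v/3)
d(S, P) = 1/(sqrt(4 + 4*P/7) + P*S) (d(S, P) = 1/(sqrt(4 + 4*P/7) + S*P) = 1/(sqrt(4 + 4*P/7) + P*S))
L(-34)*d(-27, -47) = (-16/3 + (1/3)*(-34))*(7/(2*sqrt(7)*sqrt(7 - 47) + 7*(-47)*(-27))) = (-16/3 - 34/3)*(7/(2*sqrt(7)*sqrt(-40) + 8883)) = -350/(3*(2*sqrt(7)*(2*I*sqrt(10)) + 8883)) = -350/(3*(4*I*sqrt(70) + 8883)) = -350/(3*(8883 + 4*I*sqrt(70)))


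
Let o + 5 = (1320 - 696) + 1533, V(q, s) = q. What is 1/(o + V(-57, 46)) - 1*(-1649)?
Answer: 3454656/2095 ≈ 1649.0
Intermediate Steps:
o = 2152 (o = -5 + ((1320 - 696) + 1533) = -5 + (624 + 1533) = -5 + 2157 = 2152)
1/(o + V(-57, 46)) - 1*(-1649) = 1/(2152 - 57) - 1*(-1649) = 1/2095 + 1649 = 3454656/2095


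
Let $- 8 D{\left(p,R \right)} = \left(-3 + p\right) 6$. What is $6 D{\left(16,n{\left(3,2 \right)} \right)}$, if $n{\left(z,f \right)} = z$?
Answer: $- \frac{117}{2} \approx -58.5$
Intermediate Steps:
$D{\left(p,R \right)} = \frac{9}{4} - \frac{3 p}{4}$ ($D{\left(p,R \right)} = - \frac{\left(-3 + p\right) 6}{8} = - \frac{-18 + 6 p}{8} = \frac{9}{4} - \frac{3 p}{4}$)
$6 D{\left(16,n{\left(3,2 \right)} \right)} = 6 \left(\frac{9}{4} - 12\right) = 6 \left(- \frac{39}{4}\right) = - \frac{117}{2}$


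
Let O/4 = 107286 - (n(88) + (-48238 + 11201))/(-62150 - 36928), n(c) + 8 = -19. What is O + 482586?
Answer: 45166118342/49539 ≈ 9.1173e+5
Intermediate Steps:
n(c) = -27 (n(c) = -8 - 19 = -27)
O = 21259290488/49539 (O = 4*(107286 - (-27 + (-48238 + 11201))/(-62150 - 36928)) = 4*(107286 - (-27 - 37037)/(-99078)) = 4*(107286 - (-37064)*(-1)/99078) = 4*(107286 - 1*18532/49539) = 4*(107286 - 18532/49539) = 4*(5314822622/49539) = 21259290488/49539 ≈ 4.2914e+5)
O + 482586 = 21259290488/49539 + 482586 = 45166118342/49539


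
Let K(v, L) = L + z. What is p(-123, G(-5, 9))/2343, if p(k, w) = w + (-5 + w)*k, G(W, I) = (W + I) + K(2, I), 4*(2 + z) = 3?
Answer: -1637/4686 ≈ -0.34934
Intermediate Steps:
z = -5/4 (z = -2 + (¼)*3 = -2 + ¾ = -5/4 ≈ -1.2500)
K(v, L) = -5/4 + L (K(v, L) = L - 5/4 = -5/4 + L)
G(W, I) = -5/4 + W + 2*I (G(W, I) = (W + I) + (-5/4 + I) = (I + W) + (-5/4 + I) = -5/4 + W + 2*I)
p(k, w) = w + k*(-5 + w)
p(-123, G(-5, 9))/2343 = ((-5/4 - 5 + 2*9) - 5*(-123) - 123*(-5/4 - 5 + 2*9))/2343 = ((-5/4 - 5 + 18) + 615 - 123*(-5/4 - 5 + 18))*(1/2343) = (47/4 + 615 - 123*47/4)*(1/2343) = (47/4 + 615 - 5781/4)*(1/2343) = -1637/2*1/2343 = -1637/4686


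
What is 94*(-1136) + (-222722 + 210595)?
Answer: -118911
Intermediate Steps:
94*(-1136) + (-222722 + 210595) = -106784 - 12127 = -118911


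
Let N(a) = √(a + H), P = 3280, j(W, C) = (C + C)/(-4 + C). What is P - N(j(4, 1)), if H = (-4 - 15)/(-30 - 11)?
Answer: 3280 - 5*I*√123/123 ≈ 3280.0 - 0.45083*I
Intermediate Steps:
j(W, C) = 2*C/(-4 + C) (j(W, C) = (2*C)/(-4 + C) = 2*C/(-4 + C))
H = 19/41 (H = -19/(-41) = -19*(-1/41) = 19/41 ≈ 0.46341)
N(a) = √(19/41 + a) (N(a) = √(a + 19/41) = √(19/41 + a))
P - N(j(4, 1)) = 3280 - √(779 + 1681*(2*1/(-4 + 1)))/41 = 3280 - √(779 + 1681*(2*1/(-3)))/41 = 3280 - √(779 + 1681*(2*1*(-⅓)))/41 = 3280 - √(779 + 1681*(-⅔))/41 = 3280 - √(779 - 3362/3)/41 = 3280 - √(-1025/3)/41 = 3280 - 5*I*√123/3/41 = 3280 - 5*I*√123/123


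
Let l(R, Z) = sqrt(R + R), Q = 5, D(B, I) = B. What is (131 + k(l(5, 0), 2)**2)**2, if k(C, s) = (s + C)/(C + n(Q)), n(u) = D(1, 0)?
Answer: 114171785/6561 + 341920*sqrt(10)/6561 ≈ 17566.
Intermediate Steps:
l(R, Z) = sqrt(2)*sqrt(R) (l(R, Z) = sqrt(2*R) = sqrt(2)*sqrt(R))
n(u) = 1
k(C, s) = (C + s)/(1 + C) (k(C, s) = (s + C)/(C + 1) = (C + s)/(1 + C))
(131 + k(l(5, 0), 2)**2)**2 = (131 + ((sqrt(2)*sqrt(5) + 2)/(1 + sqrt(2)*sqrt(5)))**2)**2 = (131 + ((sqrt(10) + 2)/(1 + sqrt(10)))**2)**2 = (131 + ((2 + sqrt(10))/(1 + sqrt(10)))**2)**2 = (131 + (2 + sqrt(10))**2/(1 + sqrt(10))**2)**2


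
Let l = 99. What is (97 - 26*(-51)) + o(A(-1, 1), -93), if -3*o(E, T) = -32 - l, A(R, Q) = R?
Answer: 4400/3 ≈ 1466.7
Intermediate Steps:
o(E, T) = 131/3 (o(E, T) = -(-32 - 1*99)/3 = -(-32 - 99)/3 = -1/3*(-131) = 131/3)
(97 - 26*(-51)) + o(A(-1, 1), -93) = (97 - 26*(-51)) + 131/3 = (97 + 1326) + 131/3 = 1423 + 131/3 = 4400/3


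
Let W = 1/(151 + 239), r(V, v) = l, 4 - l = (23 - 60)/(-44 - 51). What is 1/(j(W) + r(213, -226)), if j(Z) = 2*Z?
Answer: 3705/13396 ≈ 0.27658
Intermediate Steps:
l = 343/95 (l = 4 - (23 - 60)/(-44 - 51) = 4 - (-37)/(-95) = 4 - (-37)*(-1)/95 = 4 - 1*37/95 = 4 - 37/95 = 343/95 ≈ 3.6105)
r(V, v) = 343/95
W = 1/390 ≈ 0.0025641
1/(j(W) + r(213, -226)) = 1/(2*(1/390) + 343/95) = 1/(1/195 + 343/95) = 1/(13396/3705) = 3705/13396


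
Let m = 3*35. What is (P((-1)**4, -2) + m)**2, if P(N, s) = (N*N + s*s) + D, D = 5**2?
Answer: 18225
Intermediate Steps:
D = 25
m = 105
P(N, s) = 25 + N**2 + s**2 (P(N, s) = (N*N + s*s) + 25 = (N**2 + s**2) + 25 = 25 + N**2 + s**2)
(P((-1)**4, -2) + m)**2 = ((25 + ((-1)**4)**2 + (-2)**2) + 105)**2 = ((25 + 1**2 + 4) + 105)**2 = ((25 + 1 + 4) + 105)**2 = (30 + 105)**2 = 135**2 = 18225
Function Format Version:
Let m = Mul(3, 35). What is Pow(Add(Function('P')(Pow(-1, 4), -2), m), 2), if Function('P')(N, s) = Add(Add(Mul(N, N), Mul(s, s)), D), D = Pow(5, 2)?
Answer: 18225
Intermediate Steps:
D = 25
m = 105
Function('P')(N, s) = Add(25, Pow(N, 2), Pow(s, 2)) (Function('P')(N, s) = Add(Add(Mul(N, N), Mul(s, s)), 25) = Add(Add(Pow(N, 2), Pow(s, 2)), 25) = Add(25, Pow(N, 2), Pow(s, 2)))
Pow(Add(Function('P')(Pow(-1, 4), -2), m), 2) = Pow(Add(Add(25, Pow(Pow(-1, 4), 2), Pow(-2, 2)), 105), 2) = Pow(Add(Add(25, Pow(1, 2), 4), 105), 2) = Pow(Add(Add(25, 1, 4), 105), 2) = Pow(Add(30, 105), 2) = Pow(135, 2) = 18225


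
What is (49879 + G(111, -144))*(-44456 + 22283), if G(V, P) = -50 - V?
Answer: -1102397214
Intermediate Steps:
(49879 + G(111, -144))*(-44456 + 22283) = (49879 + (-50 - 1*111))*(-44456 + 22283) = (49879 + (-50 - 111))*(-22173) = (49879 - 161)*(-22173) = 49718*(-22173) = -1102397214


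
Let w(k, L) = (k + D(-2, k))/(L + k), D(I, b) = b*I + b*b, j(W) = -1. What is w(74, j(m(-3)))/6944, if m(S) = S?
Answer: 37/3472 ≈ 0.010657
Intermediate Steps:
D(I, b) = b² + I*b (D(I, b) = I*b + b² = b² + I*b)
w(k, L) = (k + k*(-2 + k))/(L + k)
w(74, j(m(-3)))/6944 = (74*(-1 + 74)/(-1 + 74))/6944 = (74*73/73)*(1/6944) = (74*(1/73)*73)*(1/6944) = 74*(1/6944) = 37/3472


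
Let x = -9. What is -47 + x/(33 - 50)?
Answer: -790/17 ≈ -46.471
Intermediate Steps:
-47 + x/(33 - 50) = -47 - 9/(33 - 50) = -47 - 9/(-17) = -47 - 9*(-1/17) = -47 + 9/17 = -790/17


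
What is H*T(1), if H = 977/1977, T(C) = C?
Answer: 977/1977 ≈ 0.49418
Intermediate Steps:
H = 977/1977 (H = 977*(1/1977) = 977/1977 ≈ 0.49418)
H*T(1) = (977/1977)*1 = 977/1977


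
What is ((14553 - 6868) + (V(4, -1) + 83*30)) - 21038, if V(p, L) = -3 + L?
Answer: -10867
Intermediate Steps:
((14553 - 6868) + (V(4, -1) + 83*30)) - 21038 = ((14553 - 6868) + ((-3 - 1) + 83*30)) - 21038 = (7685 + (-4 + 2490)) - 21038 = (7685 + 2486) - 21038 = 10171 - 21038 = -10867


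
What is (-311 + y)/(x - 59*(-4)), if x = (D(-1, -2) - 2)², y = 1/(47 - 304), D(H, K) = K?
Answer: -19982/16191 ≈ -1.2341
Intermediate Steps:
y = -1/257 (y = 1/(-257) = -1/257 ≈ -0.0038911)
x = 16 (x = (-2 - 2)² = (-4)² = 16)
(-311 + y)/(x - 59*(-4)) = (-311 - 1/257)/(16 - 59*(-4)) = -79928/(257*(16 + 236)) = -79928/257/252 = -79928/257*1/252 = -19982/16191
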